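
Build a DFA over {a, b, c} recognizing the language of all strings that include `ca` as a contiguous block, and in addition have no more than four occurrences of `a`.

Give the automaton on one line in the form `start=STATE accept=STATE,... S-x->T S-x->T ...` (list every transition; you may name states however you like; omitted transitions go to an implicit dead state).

Handle the two conditions separately and then intersect. One (3 states) tracks whether and how much of `ca` has been seen; the other (6 states) tracks the count of `a`s, saturating at 5. Each combined state is a pair, one component from each; accept when both components accept. After merging equivalent states the machine shrinks.
13 states suffice.
          a    b    c  
>  S0     S1   S0   S2 
   S1     S3   S1   S4 
   S2     S5   S0   S2 
   S3     S6   S3   S7 
   S4     S8   S1   S4 
 * S5     S8   S5   S5 
   S6     S9   S6  S10 
   S7    S11   S3   S7 
 * S8    S11   S8   S8 
   S9     S9   S9   S9 
   S10   S12   S6  S10 
 * S11   S12  S11  S11 
 * S12    S9  S12  S12 
(> = start, * = accepting)

start=S0 accept=S5,S8,S11,S12 S0-a->S1 S0-b->S0 S0-c->S2 S1-a->S3 S1-b->S1 S1-c->S4 S2-a->S5 S2-b->S0 S2-c->S2 S3-a->S6 S3-b->S3 S3-c->S7 S4-a->S8 S4-b->S1 S4-c->S4 S5-a->S8 S5-b->S5 S5-c->S5 S6-a->S9 S6-b->S6 S6-c->S10 S7-a->S11 S7-b->S3 S7-c->S7 S8-a->S11 S8-b->S8 S8-c->S8 S9-a->S9 S9-b->S9 S9-c->S9 S10-a->S12 S10-b->S6 S10-c->S10 S11-a->S12 S11-b->S11 S11-c->S11 S12-a->S9 S12-b->S12 S12-c->S12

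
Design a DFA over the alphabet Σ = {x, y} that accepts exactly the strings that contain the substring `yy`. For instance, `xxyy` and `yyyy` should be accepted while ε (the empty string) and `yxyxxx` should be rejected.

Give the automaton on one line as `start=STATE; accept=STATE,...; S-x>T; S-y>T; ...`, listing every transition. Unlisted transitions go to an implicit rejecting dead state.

States q0..q1 record the length of the longest prefix of `yy` that matches the current input suffix. Reaching q2 means `yy` has been seen, and we stay there forever. Accept from q2.
        x   y  
>  q0   q0  q1 
   q1   q0  q2 
 * q2   q2  q2 
(> = start, * = accepting)

start=q0; accept=q2; q0-x>q0; q0-y>q1; q1-x>q0; q1-y>q2; q2-x>q2; q2-y>q2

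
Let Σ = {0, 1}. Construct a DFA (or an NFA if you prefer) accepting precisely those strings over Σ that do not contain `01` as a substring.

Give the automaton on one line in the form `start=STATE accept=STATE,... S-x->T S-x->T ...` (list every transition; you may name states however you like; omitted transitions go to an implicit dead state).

start=S0 accept=S0,S1 S0-0->S1 S0-1->S0 S1-0->S1 S1-1->S2 S2-0->S2 S2-1->S2

Track partial matches of the forbidden pattern `01`. State S2 is a dead state reached once `01` has occurred; every other state accepts. S0 means no part of `01` is currently matched.
        0   1  
>* S0   S1  S0 
 * S1   S1  S2 
   S2   S2  S2 
(> = start, * = accepting)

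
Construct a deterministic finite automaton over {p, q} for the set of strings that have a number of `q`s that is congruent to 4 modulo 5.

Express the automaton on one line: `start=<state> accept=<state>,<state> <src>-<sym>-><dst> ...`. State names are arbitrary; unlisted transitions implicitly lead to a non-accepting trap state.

start=S0 accept=S4 S0-p->S0 S0-q->S1 S1-p->S1 S1-q->S2 S2-p->S2 S2-q->S3 S3-p->S3 S3-q->S4 S4-p->S4 S4-q->S0

The only thing that matters is how many `q`s have appeared, reduced mod 5. Use one state per residue: S0 for 0, …, S4 for 4. Reading `q` moves to the next residue; anything else stays put. S4 is accepting.
A 5-state machine:
        p   q  
>  S0   S0  S1 
   S1   S1  S2 
   S2   S2  S3 
   S3   S3  S4 
 * S4   S4  S0 
(> = start, * = accepting)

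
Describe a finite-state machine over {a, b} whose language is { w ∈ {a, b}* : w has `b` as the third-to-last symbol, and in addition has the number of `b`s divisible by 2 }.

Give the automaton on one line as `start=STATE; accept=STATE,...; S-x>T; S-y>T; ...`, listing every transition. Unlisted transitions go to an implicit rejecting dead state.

start=s0; accept=s5,s6,s10,s11; s0-a>s0; s0-b>s1; s1-a>s2; s1-b>s3; s2-a>s4; s2-b>s5; s3-a>s6; s3-b>s7; s4-a>s4; s4-b>s8; s5-a>s9; s5-b>s7; s6-a>s10; s6-b>s1; s7-a>s2; s7-b>s11; s8-a>s9; s8-b>s7; s9-a>s10; s9-b>s1; s10-a>s0; s10-b>s1; s11-a>s6; s11-b>s7

Run two small machines in parallel and take their product. The first has 15 states tracking the last 3 symbols read; the second has 2 states tracking the count of `b`s modulo 2. A product state is a pair (one from each), accepting exactly when both do. Minimizing collapses redundant product states.
12 states suffice.
          a    b  
>  s0     s0   s1 
   s1     s2   s3 
   s2     s4   s5 
   s3     s6   s7 
   s4     s4   s8 
 * s5     s9   s7 
 * s6    s10   s1 
   s7     s2  s11 
   s8     s9   s7 
   s9    s10   s1 
 * s10    s0   s1 
 * s11    s6   s7 
(> = start, * = accepting)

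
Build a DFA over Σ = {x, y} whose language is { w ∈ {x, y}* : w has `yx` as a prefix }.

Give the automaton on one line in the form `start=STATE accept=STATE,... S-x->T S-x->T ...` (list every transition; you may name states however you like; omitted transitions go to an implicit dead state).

start=s0 accept=s2 s0-x->s3 s0-y->s1 s1-x->s2 s1-y->s3 s2-x->s2 s2-y->s2 s3-x->s3 s3-y->s3

Walk along `yx` while the input agrees: from s0 take `y` to s1, and so on. Any deviation drops to the rejecting sink s3. Once s2 is reached the prefix is confirmed and every continuation is accepted.
4 states suffice.
        x   y  
>  s0   s3  s1 
   s1   s2  s3 
 * s2   s2  s2 
   s3   s3  s3 
(> = start, * = accepting)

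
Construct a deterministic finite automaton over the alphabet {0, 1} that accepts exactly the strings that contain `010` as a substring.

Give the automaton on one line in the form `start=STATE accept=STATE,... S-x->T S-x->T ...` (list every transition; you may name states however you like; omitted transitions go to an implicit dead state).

Track how much of `010` has been matched so far: state q0 is no progress, q3 is the absorbing accept state reached once `010` has occurred. Intermediate states record partial matches; on a mismatch, fall back to the longest reusable overlap.
4 states suffice.
        0   1  
>  q0   q1  q0 
   q1   q1  q2 
   q2   q3  q0 
 * q3   q3  q3 
(> = start, * = accepting)

start=q0 accept=q3 q0-0->q1 q0-1->q0 q1-0->q1 q1-1->q2 q2-0->q3 q2-1->q0 q3-0->q3 q3-1->q3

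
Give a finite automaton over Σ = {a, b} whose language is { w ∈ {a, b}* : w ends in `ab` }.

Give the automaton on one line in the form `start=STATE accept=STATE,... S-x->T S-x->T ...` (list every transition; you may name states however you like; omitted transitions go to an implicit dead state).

start=s0 accept=s2 s0-a->s1 s0-b->s0 s1-a->s1 s1-b->s2 s2-a->s1 s2-b->s0

Let each state record the length of the longest suffix of the input read so far that is also a prefix of `ab`. s1 means the last symbol is `a`; s2 means the last 2 symbols are `ab`. Accept only at s2, where the string currently ends in `ab`.
A 3-state machine:
        a   b  
>  s0   s1  s0 
   s1   s1  s2 
 * s2   s1  s0 
(> = start, * = accepting)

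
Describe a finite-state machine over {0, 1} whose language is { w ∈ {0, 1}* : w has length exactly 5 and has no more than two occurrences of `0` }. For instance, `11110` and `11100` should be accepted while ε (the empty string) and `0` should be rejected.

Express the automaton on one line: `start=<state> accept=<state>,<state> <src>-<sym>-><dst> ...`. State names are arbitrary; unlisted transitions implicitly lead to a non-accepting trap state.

Handle the two conditions separately and then intersect. One (7 states) tracks the input length, saturating at 6; the other (4 states) tracks the count of `0`s, saturating at 3. Each combined state is a pair, one component from each; accept when both components accept. Minimizing collapses redundant product states.
With 13 states:
          0    1  
>  s0     s1   s2 
   s1     s3   s4 
   s2     s4   s5 
   s3     s6   s7 
   s4     s7   s8 
   s5     s8   s9 
   s6     s6   s6 
   s7     s6  s10 
   s8    s10  s11 
   s9    s11  s11 
   s10    s6  s12 
   s11   s12  s12 
 * s12    s6   s6 
(> = start, * = accepting)

start=s0 accept=s12 s0-0->s1 s0-1->s2 s1-0->s3 s1-1->s4 s2-0->s4 s2-1->s5 s3-0->s6 s3-1->s7 s4-0->s7 s4-1->s8 s5-0->s8 s5-1->s9 s6-0->s6 s6-1->s6 s7-0->s6 s7-1->s10 s8-0->s10 s8-1->s11 s9-0->s11 s9-1->s11 s10-0->s6 s10-1->s12 s11-0->s12 s11-1->s12 s12-0->s6 s12-1->s6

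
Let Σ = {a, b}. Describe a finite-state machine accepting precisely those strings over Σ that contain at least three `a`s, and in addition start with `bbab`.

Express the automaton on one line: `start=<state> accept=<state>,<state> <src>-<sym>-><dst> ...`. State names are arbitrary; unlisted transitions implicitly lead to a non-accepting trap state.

Run two small machines in parallel and take their product. The first has 5 states tracking the count of `a`s, saturating at 4; the second has 6 states tracking whether the input so far still matches the prefix `bbab`. A product state is a pair (one from each), accepting exactly when both do. Equivalent product states are then merged.
With 8 states:
        a   b  
>  s0   s1  s2 
   s1   s1  s1 
   s2   s1  s3 
   s3   s4  s1 
   s4   s1  s5 
   s5   s6  s5 
   s6   s7  s6 
 * s7   s7  s7 
(> = start, * = accepting)

start=s0 accept=s7 s0-a->s1 s0-b->s2 s1-a->s1 s1-b->s1 s2-a->s1 s2-b->s3 s3-a->s4 s3-b->s1 s4-a->s1 s4-b->s5 s5-a->s6 s5-b->s5 s6-a->s7 s6-b->s6 s7-a->s7 s7-b->s7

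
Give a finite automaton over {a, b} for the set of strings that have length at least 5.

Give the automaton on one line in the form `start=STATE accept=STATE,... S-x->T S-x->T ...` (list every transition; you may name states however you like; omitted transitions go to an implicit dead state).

Count input length up to 6: every symbol moves from q0 toward q6, which means 'more than 5' and absorbs. Accept from {q5, q6}.
With 7 states:
        a   b  
>  q0   q1  q1 
   q1   q2  q2 
   q2   q3  q3 
   q3   q4  q4 
   q4   q5  q5 
 * q5   q6  q6 
 * q6   q6  q6 
(> = start, * = accepting)

start=q0 accept=q5,q6 q0-a->q1 q0-b->q1 q1-a->q2 q1-b->q2 q2-a->q3 q2-b->q3 q3-a->q4 q3-b->q4 q4-a->q5 q4-b->q5 q5-a->q6 q5-b->q6 q6-a->q6 q6-b->q6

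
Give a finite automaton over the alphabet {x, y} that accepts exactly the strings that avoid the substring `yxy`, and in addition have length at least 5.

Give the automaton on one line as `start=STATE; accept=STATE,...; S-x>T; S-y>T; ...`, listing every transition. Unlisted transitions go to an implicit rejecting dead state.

start=q0; accept=q14,q15,q16,q18,q19,q20; q0-x>q1; q0-y>q2; q1-x>q3; q1-y>q4; q2-x>q5; q2-y>q4; q3-x>q6; q3-y>q7; q4-x>q8; q4-y>q7; q5-x>q6; q5-y>q9; q6-x>q10; q6-y>q11; q7-x>q12; q7-y>q11; q8-x>q10; q8-y>q13; q9-x>q13; q9-y>q13; q10-x>q14; q10-y>q15; q11-x>q16; q11-y>q15; q12-x>q14; q12-y>q17; q13-x>q17; q13-y>q17; q14-x>q18; q14-y>q19; q15-x>q20; q15-y>q19; q16-x>q18; q16-y>q21; q17-x>q21; q17-y>q21; q18-x>q18; q18-y>q19; q19-x>q20; q19-y>q19; q20-x>q18; q20-y>q21; q21-x>q21; q21-y>q21

Run two small machines in parallel and take their product. The first has 4 states tracking partial matches of the forbidden pattern `yxy`; the second has 7 states tracking the input length, saturating at 6. A product state is a pair (one from each), accepting exactly when both do.
A 22-state machine:
          x    y  
>  q0     q1   q2 
   q1     q3   q4 
   q2     q5   q4 
   q3     q6   q7 
   q4     q8   q7 
   q5     q6   q9 
   q6    q10  q11 
   q7    q12  q11 
   q8    q10  q13 
   q9    q13  q13 
   q10   q14  q15 
   q11   q16  q15 
   q12   q14  q17 
   q13   q17  q17 
 * q14   q18  q19 
 * q15   q20  q19 
 * q16   q18  q21 
   q17   q21  q21 
 * q18   q18  q19 
 * q19   q20  q19 
 * q20   q18  q21 
   q21   q21  q21 
(> = start, * = accepting)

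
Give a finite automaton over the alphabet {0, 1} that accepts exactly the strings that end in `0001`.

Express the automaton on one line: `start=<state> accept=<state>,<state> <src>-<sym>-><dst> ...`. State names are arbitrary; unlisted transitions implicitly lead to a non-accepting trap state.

start=A accept=E A-0->B A-1->A B-0->C B-1->A C-0->D C-1->A D-0->D D-1->E E-0->B E-1->A

Let each state record the length of the longest suffix of the input read so far that is also a prefix of `0001`. B means the last symbol is `0`; C means the last 2 symbols are `00`; D means the last 3 symbols are `000`; E means the last 4 symbols are `0001`. Accept only at E, where the string currently ends in `0001`.
With 5 states:
       0  1 
>  A   B  A 
   B   C  A 
   C   D  A 
   D   D  E 
 * E   B  A 
(> = start, * = accepting)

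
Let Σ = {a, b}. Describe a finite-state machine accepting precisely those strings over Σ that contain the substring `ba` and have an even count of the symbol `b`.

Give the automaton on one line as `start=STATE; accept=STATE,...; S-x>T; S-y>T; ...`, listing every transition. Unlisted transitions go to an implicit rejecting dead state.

start=q0; accept=q4; q0-a>q0; q0-b>q1; q1-a>q2; q1-b>q3; q2-a>q2; q2-b>q4; q3-a>q4; q3-b>q1; q4-a>q4; q4-b>q2

Handle the two conditions separately and then intersect. One (3 states) tracks whether and how much of `ba` has been seen; the other (2 states) tracks the count of `b`s modulo 2. Each combined state is a pair, one component from each; accept when both components accept.
With 5 states:
        a   b  
>  q0   q0  q1 
   q1   q2  q3 
   q2   q2  q4 
   q3   q4  q1 
 * q4   q4  q2 
(> = start, * = accepting)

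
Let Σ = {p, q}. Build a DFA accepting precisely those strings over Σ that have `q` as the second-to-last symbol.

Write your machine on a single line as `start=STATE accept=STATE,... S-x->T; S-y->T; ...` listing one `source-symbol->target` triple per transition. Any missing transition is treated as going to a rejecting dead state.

start=s0; accept=s5,s6; s0-p->s1; s0-q->s2; s1-p->s3; s1-q->s4; s2-p->s5; s2-q->s6; s3-p->s3; s3-q->s4; s4-p->s5; s4-q->s6; s5-p->s3; s5-q->s4; s6-p->s5; s6-q->s6

Because acceptance depends on a position counted from the end, the machine has to buffer the most recent 2 symbols. Make each state the string of the last up-to-2 symbols read; on input `x` shift the window left and append `x`. Accept when the buffered window has length 2 and begins with `q`.
A 7-state machine:
        p   q  
>  s0   s1  s2 
   s1   s3  s4 
   s2   s5  s6 
   s3   s3  s4 
   s4   s5  s6 
 * s5   s3  s4 
 * s6   s5  s6 
(> = start, * = accepting)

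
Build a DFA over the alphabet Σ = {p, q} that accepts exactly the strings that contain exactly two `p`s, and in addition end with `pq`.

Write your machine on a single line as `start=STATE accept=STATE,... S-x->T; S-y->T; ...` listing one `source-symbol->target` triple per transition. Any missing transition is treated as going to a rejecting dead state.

start=A; accept=E; A-p->B; A-q->A; B-p->C; B-q->B; C-p->D; C-q->E; D-p->D; D-q->D; E-p->D; E-q->D

Handle the two conditions separately and then intersect. The first has 4 states tracking the count of `p`s, saturating at 3; the second has 3 states tracking how much of the suffix `pq` has currently been matched. A product state is a pair (one from each), accepting exactly when both do. Minimizing collapses redundant product states.
5 states suffice.
       p  q 
>  A   B  A 
   B   C  B 
   C   D  E 
   D   D  D 
 * E   D  D 
(> = start, * = accepting)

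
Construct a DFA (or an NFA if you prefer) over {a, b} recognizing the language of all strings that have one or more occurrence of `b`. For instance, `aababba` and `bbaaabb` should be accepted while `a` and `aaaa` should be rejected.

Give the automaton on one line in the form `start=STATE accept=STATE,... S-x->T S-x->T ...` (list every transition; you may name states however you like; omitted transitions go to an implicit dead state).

start=q0 accept=q1,q2 q0-a->q0 q0-b->q1 q1-a->q1 q1-b->q2 q2-a->q2 q2-b->q2

Only the number of `b`s matters, and only up to 2. Make a chain q0 → q1 → q2 advanced by each `b` (with q2 absorbing); every other symbol self-loops. The accepting set is {q1, q2}.
3 states suffice.
        a   b  
>  q0   q0  q1 
 * q1   q1  q2 
 * q2   q2  q2 
(> = start, * = accepting)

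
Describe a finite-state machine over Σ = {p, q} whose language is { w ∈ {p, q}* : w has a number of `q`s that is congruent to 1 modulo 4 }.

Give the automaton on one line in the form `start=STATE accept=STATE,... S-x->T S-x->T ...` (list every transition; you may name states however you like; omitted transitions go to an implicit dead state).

Keep the running count of `q`s modulo 4: each `q` advances along the cycle A → B → C → D → A while other symbols loop. Accept at B.
4 states suffice.
       p  q 
>  A   A  B 
 * B   B  C 
   C   C  D 
   D   D  A 
(> = start, * = accepting)

start=A accept=B A-p->A A-q->B B-p->B B-q->C C-p->C C-q->D D-p->D D-q->A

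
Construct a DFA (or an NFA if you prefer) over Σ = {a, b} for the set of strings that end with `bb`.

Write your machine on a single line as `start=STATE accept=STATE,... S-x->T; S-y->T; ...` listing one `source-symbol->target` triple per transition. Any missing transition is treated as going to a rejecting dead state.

start=q0; accept=q2; q0-a->q0; q0-b->q1; q1-a->q0; q1-b->q2; q2-a->q0; q2-b->q2

Remember how much of `bb` the current input suffix matches. State q0 means no match yet; q1 means the last symbol is `b`; q2 means the last 2 symbols are `bb`. Only q2 accepts. On a mismatch, fall back to the longest proper suffix that is still a prefix of `bb`.
With 3 states:
        a   b  
>  q0   q0  q1 
   q1   q0  q2 
 * q2   q0  q2 
(> = start, * = accepting)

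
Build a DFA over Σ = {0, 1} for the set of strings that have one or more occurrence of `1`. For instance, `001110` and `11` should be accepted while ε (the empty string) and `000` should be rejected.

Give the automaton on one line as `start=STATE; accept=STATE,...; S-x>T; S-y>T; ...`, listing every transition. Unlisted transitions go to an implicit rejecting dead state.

Only the number of `1`s matters, and only up to 2. Make a chain S0 → S1 → S2 advanced by each `1` (with S2 absorbing); every other symbol self-loops. The accepting set is {S1, S2}.
        0   1  
>  S0   S0  S1 
 * S1   S1  S2 
 * S2   S2  S2 
(> = start, * = accepting)

start=S0; accept=S1,S2; S0-0>S0; S0-1>S1; S1-0>S1; S1-1>S2; S2-0>S2; S2-1>S2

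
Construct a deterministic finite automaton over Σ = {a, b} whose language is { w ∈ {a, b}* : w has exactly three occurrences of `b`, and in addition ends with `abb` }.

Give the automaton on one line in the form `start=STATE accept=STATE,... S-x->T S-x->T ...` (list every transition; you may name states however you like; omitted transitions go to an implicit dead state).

start=S0 accept=S5 S0-a->S0 S0-b->S1 S1-a->S2 S1-b->S3 S2-a->S2 S2-b->S4 S3-a->S3 S3-b->S3 S4-a->S3 S4-b->S5 S5-a->S3 S5-b->S3

Build one automaton per condition and run them in lockstep. One (5 states) tracks the count of `b`s, saturating at 4; the other (4 states) tracks how much of the suffix `abb` has currently been matched. Each combined state is a pair, one component from each; accept when both components accept. Equivalent product states are then merged.
A 6-state machine:
        a   b  
>  S0   S0  S1 
   S1   S2  S3 
   S2   S2  S4 
   S3   S3  S3 
   S4   S3  S5 
 * S5   S3  S3 
(> = start, * = accepting)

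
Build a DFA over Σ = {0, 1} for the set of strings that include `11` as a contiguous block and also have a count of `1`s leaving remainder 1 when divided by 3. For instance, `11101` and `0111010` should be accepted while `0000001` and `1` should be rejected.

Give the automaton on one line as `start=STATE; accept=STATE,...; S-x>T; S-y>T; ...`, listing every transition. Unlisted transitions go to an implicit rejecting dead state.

Build one automaton per condition and run them in lockstep. One (3 states) tracks whether and how much of `11` has been seen; the other (3 states) tracks the count of `1`s modulo 3. Each combined state is a pair, one component from each; accept when both components accept.
9 states suffice.
        0   1  
>  q0   q0  q1 
   q1   q2  q3 
   q2   q2  q4 
   q3   q3  q5 
   q4   q6  q5 
   q5   q5  q7 
   q6   q6  q8 
 * q7   q7  q3 
   q8   q0  q7 
(> = start, * = accepting)

start=q0; accept=q7; q0-0>q0; q0-1>q1; q1-0>q2; q1-1>q3; q2-0>q2; q2-1>q4; q3-0>q3; q3-1>q5; q4-0>q6; q4-1>q5; q5-0>q5; q5-1>q7; q6-0>q6; q6-1>q8; q7-0>q7; q7-1>q3; q8-0>q0; q8-1>q7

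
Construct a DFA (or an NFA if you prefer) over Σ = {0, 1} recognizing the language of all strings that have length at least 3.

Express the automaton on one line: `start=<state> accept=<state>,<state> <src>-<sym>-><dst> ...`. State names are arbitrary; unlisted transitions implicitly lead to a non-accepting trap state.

We only need to distinguish lengths 0, 1, …, 3, and '>3'. Chain S0 → S1 → S2 → S3 → S4 on every symbol, with S4 looping. Accepting states: {S3, S4}.
        0   1  
>  S0   S1  S1 
   S1   S2  S2 
   S2   S3  S3 
 * S3   S4  S4 
 * S4   S4  S4 
(> = start, * = accepting)

start=S0 accept=S3,S4 S0-0->S1 S0-1->S1 S1-0->S2 S1-1->S2 S2-0->S3 S2-1->S3 S3-0->S4 S3-1->S4 S4-0->S4 S4-1->S4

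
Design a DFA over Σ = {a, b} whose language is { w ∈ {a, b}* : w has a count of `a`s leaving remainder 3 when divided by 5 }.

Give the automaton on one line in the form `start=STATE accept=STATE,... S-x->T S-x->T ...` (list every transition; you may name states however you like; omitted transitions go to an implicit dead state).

The only thing that matters is how many `a`s have appeared, reduced mod 5. Use one state per residue: q0 for 0, …, q4 for 4. Reading `a` moves to the next residue; anything else stays put. q3 is accepting.
5 states suffice.
        a   b  
>  q0   q1  q0 
   q1   q2  q1 
   q2   q3  q2 
 * q3   q4  q3 
   q4   q0  q4 
(> = start, * = accepting)

start=q0 accept=q3 q0-a->q1 q0-b->q0 q1-a->q2 q1-b->q1 q2-a->q3 q2-b->q2 q3-a->q4 q3-b->q3 q4-a->q0 q4-b->q4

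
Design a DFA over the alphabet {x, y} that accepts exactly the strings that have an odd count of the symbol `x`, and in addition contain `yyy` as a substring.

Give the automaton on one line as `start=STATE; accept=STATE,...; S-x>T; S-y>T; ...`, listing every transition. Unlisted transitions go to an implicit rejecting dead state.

start=S0; accept=S7; S0-x>S1; S0-y>S2; S1-x>S0; S1-y>S3; S2-x>S1; S2-y>S4; S3-x>S0; S3-y>S5; S4-x>S1; S4-y>S6; S5-x>S0; S5-y>S7; S6-x>S7; S6-y>S6; S7-x>S6; S7-y>S7

Handle the two conditions separately and then intersect. The first has 2 states tracking the count of `x`s modulo 2; the second has 4 states tracking whether and how much of `yyy` has been seen. A product state is a pair (one from each), accepting exactly when both do.
With 8 states:
        x   y  
>  S0   S1  S2 
   S1   S0  S3 
   S2   S1  S4 
   S3   S0  S5 
   S4   S1  S6 
   S5   S0  S7 
   S6   S7  S6 
 * S7   S6  S7 
(> = start, * = accepting)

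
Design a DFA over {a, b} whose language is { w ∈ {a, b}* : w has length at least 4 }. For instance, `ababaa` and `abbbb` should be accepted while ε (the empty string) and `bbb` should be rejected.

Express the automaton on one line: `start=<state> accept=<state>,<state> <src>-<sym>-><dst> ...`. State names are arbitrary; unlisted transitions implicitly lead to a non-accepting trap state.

start=s0 accept=s4,s5 s0-a->s1 s0-b->s1 s1-a->s2 s1-b->s2 s2-a->s3 s2-b->s3 s3-a->s4 s3-b->s4 s4-a->s5 s4-b->s5 s5-a->s5 s5-b->s5

We only need to distinguish lengths 0, 1, …, 4, and '>4'. Chain s0 → s1 → s2 → s3 → s4 → s5 on every symbol, with s5 looping. Accepting states: {s4, s5}.
A 6-state machine:
        a   b  
>  s0   s1  s1 
   s1   s2  s2 
   s2   s3  s3 
   s3   s4  s4 
 * s4   s5  s5 
 * s5   s5  s5 
(> = start, * = accepting)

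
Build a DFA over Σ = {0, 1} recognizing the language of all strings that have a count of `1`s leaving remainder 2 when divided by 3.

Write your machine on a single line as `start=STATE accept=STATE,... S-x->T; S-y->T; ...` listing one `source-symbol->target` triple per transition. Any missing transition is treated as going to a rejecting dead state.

The only thing that matters is how many `1`s have appeared, reduced mod 3. Use one state per residue: S0 for 0, …, S2 for 2. Reading `1` moves to the next residue; anything else stays put. S2 is accepting.
A 3-state machine:
        0   1  
>  S0   S0  S1 
   S1   S1  S2 
 * S2   S2  S0 
(> = start, * = accepting)

start=S0; accept=S2; S0-0->S0; S0-1->S1; S1-0->S1; S1-1->S2; S2-0->S2; S2-1->S0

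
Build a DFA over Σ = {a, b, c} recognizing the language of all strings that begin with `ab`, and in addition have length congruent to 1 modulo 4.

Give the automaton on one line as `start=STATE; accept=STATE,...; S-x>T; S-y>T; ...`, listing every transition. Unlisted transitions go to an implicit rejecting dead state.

start=q0; accept=q9; q0-a>q1; q0-b>q2; q0-c>q2; q1-a>q3; q1-b>q4; q1-c>q3; q2-a>q3; q2-b>q3; q2-c>q3; q3-a>q5; q3-b>q5; q3-c>q5; q4-a>q6; q4-b>q6; q4-c>q6; q5-a>q7; q5-b>q7; q5-c>q7; q6-a>q8; q6-b>q8; q6-c>q8; q7-a>q2; q7-b>q2; q7-c>q2; q8-a>q9; q8-b>q9; q8-c>q9; q9-a>q4; q9-b>q4; q9-c>q4

Build one automaton per condition and run them in lockstep. One (4 states) tracks whether the input so far still matches the prefix `ab`; the other (4 states) tracks the input length modulo 4. Each combined state is a pair, one component from each; accept when both components accept.
A 10-state machine:
        a   b   c  
>  q0   q1  q2  q2 
   q1   q3  q4  q3 
   q2   q3  q3  q3 
   q3   q5  q5  q5 
   q4   q6  q6  q6 
   q5   q7  q7  q7 
   q6   q8  q8  q8 
   q7   q2  q2  q2 
   q8   q9  q9  q9 
 * q9   q4  q4  q4 
(> = start, * = accepting)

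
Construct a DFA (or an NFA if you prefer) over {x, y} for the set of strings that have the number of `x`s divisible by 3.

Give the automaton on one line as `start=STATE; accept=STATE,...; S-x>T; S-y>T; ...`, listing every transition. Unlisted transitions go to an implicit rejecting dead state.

Keep the running count of `x`s modulo 3: each `x` advances along the cycle S0 → S1 → S2 → S0 while other symbols loop. Accept at S0.
        x   y  
>* S0   S1  S0 
   S1   S2  S1 
   S2   S0  S2 
(> = start, * = accepting)

start=S0; accept=S0; S0-x>S1; S0-y>S0; S1-x>S2; S1-y>S1; S2-x>S0; S2-y>S2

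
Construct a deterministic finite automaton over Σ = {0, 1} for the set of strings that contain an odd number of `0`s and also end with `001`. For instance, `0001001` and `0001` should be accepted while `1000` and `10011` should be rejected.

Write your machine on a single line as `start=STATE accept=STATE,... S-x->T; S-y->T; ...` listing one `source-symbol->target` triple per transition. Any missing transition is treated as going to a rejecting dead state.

Handle the two conditions separately and then intersect. The first has 2 states tracking the count of `0`s modulo 2; the second has 4 states tracking how much of the suffix `001` has currently been matched. A product state is a pair (one from each), accepting exactly when both do.
An 8-state machine:
        0   1  
>  S0   S1  S0 
   S1   S2  S3 
   S2   S4  S5 
   S3   S6  S3 
   S4   S2  S7 
   S5   S1  S0 
   S6   S4  S0 
 * S7   S6  S3 
(> = start, * = accepting)

start=S0; accept=S7; S0-0->S1; S0-1->S0; S1-0->S2; S1-1->S3; S2-0->S4; S2-1->S5; S3-0->S6; S3-1->S3; S4-0->S2; S4-1->S7; S5-0->S1; S5-1->S0; S6-0->S4; S6-1->S0; S7-0->S6; S7-1->S3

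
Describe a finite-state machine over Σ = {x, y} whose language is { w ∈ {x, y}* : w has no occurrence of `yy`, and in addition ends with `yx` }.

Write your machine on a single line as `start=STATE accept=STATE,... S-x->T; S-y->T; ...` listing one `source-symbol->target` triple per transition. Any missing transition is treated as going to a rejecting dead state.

start=s0; accept=s2; s0-x->s0; s0-y->s1; s1-x->s2; s1-y->s3; s2-x->s0; s2-y->s1; s3-x->s3; s3-y->s3

Build one automaton per condition and run them in lockstep. One (3 states) tracks partial matches of the forbidden pattern `yy`; the other (3 states) tracks how much of the suffix `yx` has currently been matched. Each combined state is a pair, one component from each; accept when both components accept. Minimizing collapses redundant product states.
With 4 states:
        x   y  
>  s0   s0  s1 
   s1   s2  s3 
 * s2   s0  s1 
   s3   s3  s3 
(> = start, * = accepting)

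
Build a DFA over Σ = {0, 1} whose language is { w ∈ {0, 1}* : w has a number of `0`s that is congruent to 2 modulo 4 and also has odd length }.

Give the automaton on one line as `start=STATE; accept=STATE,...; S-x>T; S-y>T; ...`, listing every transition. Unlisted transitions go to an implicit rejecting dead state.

start=q0; accept=q6; q0-0>q1; q0-1>q2; q1-0>q3; q1-1>q4; q2-0>q4; q2-1>q0; q3-0>q5; q3-1>q6; q4-0>q6; q4-1>q1; q5-0>q0; q5-1>q7; q6-0>q7; q6-1>q3; q7-0>q2; q7-1>q5

Run two small machines in parallel and take their product. The first has 4 states tracking the count of `0`s modulo 4; the second has 2 states tracking the input length modulo 2. A product state is a pair (one from each), accepting exactly when both do.
8 states suffice.
        0   1  
>  q0   q1  q2 
   q1   q3  q4 
   q2   q4  q0 
   q3   q5  q6 
   q4   q6  q1 
   q5   q0  q7 
 * q6   q7  q3 
   q7   q2  q5 
(> = start, * = accepting)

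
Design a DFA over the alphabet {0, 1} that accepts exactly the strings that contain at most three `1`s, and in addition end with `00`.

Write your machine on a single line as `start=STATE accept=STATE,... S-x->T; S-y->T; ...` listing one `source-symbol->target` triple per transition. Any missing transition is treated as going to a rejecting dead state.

Handle the two conditions separately and then intersect. One (5 states) tracks the count of `1`s, saturating at 4; the other (3 states) tracks how much of the suffix `00` has currently been matched. Each combined state is a pair, one component from each; accept when both components accept.
          0    1  
>  q0     q1   q2 
   q1     q3   q2 
   q2     q4   q5 
 * q3     q3   q2 
   q4     q6   q5 
   q5     q7   q8 
 * q6     q6   q5 
   q7     q9   q8 
   q8    q10  q11 
 * q9     q9   q8 
   q10   q12  q11 
   q11   q13  q11 
 * q12   q12  q11 
   q13   q14  q11 
   q14   q14  q11 
(> = start, * = accepting)

start=q0; accept=q3,q6,q9,q12; q0-0->q1; q0-1->q2; q1-0->q3; q1-1->q2; q2-0->q4; q2-1->q5; q3-0->q3; q3-1->q2; q4-0->q6; q4-1->q5; q5-0->q7; q5-1->q8; q6-0->q6; q6-1->q5; q7-0->q9; q7-1->q8; q8-0->q10; q8-1->q11; q9-0->q9; q9-1->q8; q10-0->q12; q10-1->q11; q11-0->q13; q11-1->q11; q12-0->q12; q12-1->q11; q13-0->q14; q13-1->q11; q14-0->q14; q14-1->q11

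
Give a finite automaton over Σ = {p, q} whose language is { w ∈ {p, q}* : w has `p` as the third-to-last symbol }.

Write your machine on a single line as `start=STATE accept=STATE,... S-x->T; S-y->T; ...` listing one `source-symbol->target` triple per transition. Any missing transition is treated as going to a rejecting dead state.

start=s0; accept=s7,s8,s9,s10; s0-p->s1; s0-q->s2; s1-p->s3; s1-q->s4; s2-p->s5; s2-q->s6; s3-p->s7; s3-q->s8; s4-p->s9; s4-q->s10; s5-p->s11; s5-q->s12; s6-p->s13; s6-q->s14; s7-p->s7; s7-q->s8; s8-p->s9; s8-q->s10; s9-p->s11; s9-q->s12; s10-p->s13; s10-q->s14; s11-p->s7; s11-q->s8; s12-p->s9; s12-q->s10; s13-p->s11; s13-q->s12; s14-p->s13; s14-q->s14

A DFA must remember the last 3 symbols (since which symbol is third-to-last isn't known until the input ends). Use one state per possible window of the last ≤3 symbols; accept from those whose window starts with `p`.
With 15 states:
          p    q  
>  s0     s1   s2 
   s1     s3   s4 
   s2     s5   s6 
   s3     s7   s8 
   s4     s9  s10 
   s5    s11  s12 
   s6    s13  s14 
 * s7     s7   s8 
 * s8     s9  s10 
 * s9    s11  s12 
 * s10   s13  s14 
   s11    s7   s8 
   s12    s9  s10 
   s13   s11  s12 
   s14   s13  s14 
(> = start, * = accepting)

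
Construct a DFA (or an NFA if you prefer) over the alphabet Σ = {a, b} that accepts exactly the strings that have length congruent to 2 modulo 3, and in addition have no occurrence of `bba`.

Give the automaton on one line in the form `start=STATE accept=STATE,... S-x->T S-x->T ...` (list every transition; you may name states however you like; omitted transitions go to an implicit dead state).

start=s0 accept=s3,s4,s5 s0-a->s1 s0-b->s2 s1-a->s3 s1-b->s4 s2-a->s3 s2-b->s5 s3-a->s0 s3-b->s6 s4-a->s0 s4-b->s7 s5-a->s8 s5-b->s7 s6-a->s1 s6-b->s9 s7-a->s8 s7-b->s9 s8-a->s8 s8-b->s8 s9-a->s8 s9-b->s5

Build one automaton per condition and run them in lockstep. One (3 states) tracks the input length modulo 3; the other (4 states) tracks partial matches of the forbidden pattern `bba`. Each combined state is a pair, one component from each; accept when both components accept. After merging equivalent states the machine shrinks.
A 10-state machine:
        a   b  
>  s0   s1  s2 
   s1   s3  s4 
   s2   s3  s5 
 * s3   s0  s6 
 * s4   s0  s7 
 * s5   s8  s7 
   s6   s1  s9 
   s7   s8  s9 
   s8   s8  s8 
   s9   s8  s5 
(> = start, * = accepting)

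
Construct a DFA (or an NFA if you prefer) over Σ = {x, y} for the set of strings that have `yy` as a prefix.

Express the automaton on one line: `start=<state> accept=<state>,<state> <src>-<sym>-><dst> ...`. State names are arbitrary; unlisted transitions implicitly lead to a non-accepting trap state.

Walk along `yy` while the input agrees: from A take `y` to B, and so on. Any deviation drops to the rejecting sink D. Once C is reached the prefix is confirmed and every continuation is accepted.
A 4-state machine:
       x  y 
>  A   D  B 
   B   D  C 
 * C   C  C 
   D   D  D 
(> = start, * = accepting)

start=A accept=C A-x->D A-y->B B-x->D B-y->C C-x->C C-y->C D-x->D D-y->D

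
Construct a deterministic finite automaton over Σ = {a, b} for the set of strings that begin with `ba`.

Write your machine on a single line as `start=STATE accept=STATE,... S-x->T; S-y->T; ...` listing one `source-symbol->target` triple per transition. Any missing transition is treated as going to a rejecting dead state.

Check the first 2 symbols one by one: S0 through S1 record how many have matched `ba` so far; any wrong symbol goes to the dead state S3. After all 2 match we enter the accepting sink S2.
4 states suffice.
        a   b  
>  S0   S3  S1 
   S1   S2  S3 
 * S2   S2  S2 
   S3   S3  S3 
(> = start, * = accepting)

start=S0; accept=S2; S0-a->S3; S0-b->S1; S1-a->S2; S1-b->S3; S2-a->S2; S2-b->S2; S3-a->S3; S3-b->S3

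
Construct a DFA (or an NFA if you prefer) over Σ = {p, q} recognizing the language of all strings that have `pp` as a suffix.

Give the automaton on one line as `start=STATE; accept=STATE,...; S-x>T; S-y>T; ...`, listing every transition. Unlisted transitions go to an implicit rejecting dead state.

Let each state record the length of the longest suffix of the input read so far that is also a prefix of `pp`. S1 means the last symbol is `p`; S2 means the last 2 symbols are `pp`. Accept only at S2, where the string currently ends in `pp`.
A 3-state machine:
        p   q  
>  S0   S1  S0 
   S1   S2  S0 
 * S2   S2  S0 
(> = start, * = accepting)

start=S0; accept=S2; S0-p>S1; S0-q>S0; S1-p>S2; S1-q>S0; S2-p>S2; S2-q>S0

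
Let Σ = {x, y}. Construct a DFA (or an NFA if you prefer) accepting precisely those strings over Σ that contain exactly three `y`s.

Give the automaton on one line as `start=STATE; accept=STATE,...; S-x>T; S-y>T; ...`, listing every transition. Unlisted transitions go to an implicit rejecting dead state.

start=A; accept=D; A-x>A; A-y>B; B-x>B; B-y>C; C-x>C; C-y>D; D-x>D; D-y>E; E-x>E; E-y>E

Only the number of `y`s matters, and only up to 4. Make a chain A → B → C → D → E advanced by each `y` (with E absorbing); every other symbol self-loops. The accepting set is {D}.
A 5-state machine:
       x  y 
>  A   A  B 
   B   B  C 
   C   C  D 
 * D   D  E 
   E   E  E 
(> = start, * = accepting)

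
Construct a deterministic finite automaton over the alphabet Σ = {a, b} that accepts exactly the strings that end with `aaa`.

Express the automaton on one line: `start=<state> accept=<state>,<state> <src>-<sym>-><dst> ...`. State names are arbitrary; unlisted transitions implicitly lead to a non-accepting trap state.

start=S0 accept=S3 S0-a->S1 S0-b->S0 S1-a->S2 S1-b->S0 S2-a->S3 S2-b->S0 S3-a->S3 S3-b->S0

Remember how much of `aaa` the current input suffix matches. State S0 means no match yet; S1 means the last symbol is `a`; S2 means the last 2 symbols are `aa`; S3 means the last 3 symbols are `aaa`. Only S3 accepts. On a mismatch, fall back to the longest proper suffix that is still a prefix of `aaa`.
        a   b  
>  S0   S1  S0 
   S1   S2  S0 
   S2   S3  S0 
 * S3   S3  S0 
(> = start, * = accepting)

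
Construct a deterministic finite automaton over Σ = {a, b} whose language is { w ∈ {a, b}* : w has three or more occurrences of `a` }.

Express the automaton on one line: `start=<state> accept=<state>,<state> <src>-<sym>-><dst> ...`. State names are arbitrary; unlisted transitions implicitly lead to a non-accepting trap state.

Only the number of `a`s matters, and only up to 4. Make a chain s0 → s1 → s2 → s3 → s4 advanced by each `a` (with s4 absorbing); every other symbol self-loops. The accepting set is {s3, s4}.
5 states suffice.
        a   b  
>  s0   s1  s0 
   s1   s2  s1 
   s2   s3  s2 
 * s3   s4  s3 
 * s4   s4  s4 
(> = start, * = accepting)

start=s0 accept=s3,s4 s0-a->s1 s0-b->s0 s1-a->s2 s1-b->s1 s2-a->s3 s2-b->s2 s3-a->s4 s3-b->s3 s4-a->s4 s4-b->s4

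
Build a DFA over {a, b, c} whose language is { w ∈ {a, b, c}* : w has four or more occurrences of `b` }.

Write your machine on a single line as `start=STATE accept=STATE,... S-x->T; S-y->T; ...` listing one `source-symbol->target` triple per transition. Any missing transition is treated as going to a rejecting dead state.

Count `b`s, saturating at 5: states q0 through q4 mean 0 through 4 `b`s seen; q5 means more than 4. Each `b` increments (capped at q5); other symbols loop. Accept from {q4, q5}.
        a   b   c  
>  q0   q0  q1  q0 
   q1   q1  q2  q1 
   q2   q2  q3  q2 
   q3   q3  q4  q3 
 * q4   q4  q5  q4 
 * q5   q5  q5  q5 
(> = start, * = accepting)

start=q0; accept=q4,q5; q0-a->q0; q0-b->q1; q0-c->q0; q1-a->q1; q1-b->q2; q1-c->q1; q2-a->q2; q2-b->q3; q2-c->q2; q3-a->q3; q3-b->q4; q3-c->q3; q4-a->q4; q4-b->q5; q4-c->q4; q5-a->q5; q5-b->q5; q5-c->q5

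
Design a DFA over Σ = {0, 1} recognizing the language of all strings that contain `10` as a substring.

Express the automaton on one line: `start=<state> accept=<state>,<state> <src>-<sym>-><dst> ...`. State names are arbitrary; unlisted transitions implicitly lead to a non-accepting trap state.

States q0..q1 record the length of the longest prefix of `10` that matches the current input suffix. Reaching q2 means `10` has been seen, and we stay there forever. Accept from q2.
A 3-state machine:
        0   1  
>  q0   q0  q1 
   q1   q2  q1 
 * q2   q2  q2 
(> = start, * = accepting)

start=q0 accept=q2 q0-0->q0 q0-1->q1 q1-0->q2 q1-1->q1 q2-0->q2 q2-1->q2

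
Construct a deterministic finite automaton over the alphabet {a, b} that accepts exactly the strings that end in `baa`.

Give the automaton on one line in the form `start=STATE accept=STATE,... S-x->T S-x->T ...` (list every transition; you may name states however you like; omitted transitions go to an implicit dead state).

Let each state record the length of the longest suffix of the input read so far that is also a prefix of `baa`. q1 means the last symbol is `b`; q2 means the last 2 symbols are `ba`; q3 means the last 3 symbols are `baa`. Accept only at q3, where the string currently ends in `baa`.
4 states suffice.
        a   b  
>  q0   q0  q1 
   q1   q2  q1 
   q2   q3  q1 
 * q3   q0  q1 
(> = start, * = accepting)

start=q0 accept=q3 q0-a->q0 q0-b->q1 q1-a->q2 q1-b->q1 q2-a->q3 q2-b->q1 q3-a->q0 q3-b->q1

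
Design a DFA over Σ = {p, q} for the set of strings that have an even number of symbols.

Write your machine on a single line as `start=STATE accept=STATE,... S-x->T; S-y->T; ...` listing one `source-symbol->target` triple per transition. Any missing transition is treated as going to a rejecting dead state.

start=s0; accept=s0; s0-p->s1; s0-q->s1; s1-p->s0; s1-q->s0

Count input length modulo 2: every symbol advances one step around the cycle s0 → s1 → s0. Accept at s0.
With 2 states:
        p   q  
>* s0   s1  s1 
   s1   s0  s0 
(> = start, * = accepting)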